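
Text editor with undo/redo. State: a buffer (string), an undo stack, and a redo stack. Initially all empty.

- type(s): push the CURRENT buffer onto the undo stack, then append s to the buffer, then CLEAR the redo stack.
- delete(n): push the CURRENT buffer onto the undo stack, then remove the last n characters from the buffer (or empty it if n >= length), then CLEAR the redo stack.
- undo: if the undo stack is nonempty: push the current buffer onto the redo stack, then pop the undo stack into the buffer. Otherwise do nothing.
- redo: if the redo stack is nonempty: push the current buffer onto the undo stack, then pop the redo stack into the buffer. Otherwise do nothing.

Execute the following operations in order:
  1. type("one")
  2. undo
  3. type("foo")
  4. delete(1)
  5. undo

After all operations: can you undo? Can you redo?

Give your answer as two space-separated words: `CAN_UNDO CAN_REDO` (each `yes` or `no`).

Answer: yes yes

Derivation:
After op 1 (type): buf='one' undo_depth=1 redo_depth=0
After op 2 (undo): buf='(empty)' undo_depth=0 redo_depth=1
After op 3 (type): buf='foo' undo_depth=1 redo_depth=0
After op 4 (delete): buf='fo' undo_depth=2 redo_depth=0
After op 5 (undo): buf='foo' undo_depth=1 redo_depth=1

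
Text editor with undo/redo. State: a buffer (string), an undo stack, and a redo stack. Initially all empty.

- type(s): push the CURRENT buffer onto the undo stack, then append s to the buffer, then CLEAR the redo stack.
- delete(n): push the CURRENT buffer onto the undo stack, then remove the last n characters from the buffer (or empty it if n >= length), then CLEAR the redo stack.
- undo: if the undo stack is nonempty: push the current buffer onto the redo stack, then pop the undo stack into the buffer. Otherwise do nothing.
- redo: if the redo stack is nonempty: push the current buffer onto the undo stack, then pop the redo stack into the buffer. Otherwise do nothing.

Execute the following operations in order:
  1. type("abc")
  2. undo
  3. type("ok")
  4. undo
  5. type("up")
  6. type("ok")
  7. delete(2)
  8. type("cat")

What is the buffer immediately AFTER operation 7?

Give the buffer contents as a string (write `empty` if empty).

Answer: up

Derivation:
After op 1 (type): buf='abc' undo_depth=1 redo_depth=0
After op 2 (undo): buf='(empty)' undo_depth=0 redo_depth=1
After op 3 (type): buf='ok' undo_depth=1 redo_depth=0
After op 4 (undo): buf='(empty)' undo_depth=0 redo_depth=1
After op 5 (type): buf='up' undo_depth=1 redo_depth=0
After op 6 (type): buf='upok' undo_depth=2 redo_depth=0
After op 7 (delete): buf='up' undo_depth=3 redo_depth=0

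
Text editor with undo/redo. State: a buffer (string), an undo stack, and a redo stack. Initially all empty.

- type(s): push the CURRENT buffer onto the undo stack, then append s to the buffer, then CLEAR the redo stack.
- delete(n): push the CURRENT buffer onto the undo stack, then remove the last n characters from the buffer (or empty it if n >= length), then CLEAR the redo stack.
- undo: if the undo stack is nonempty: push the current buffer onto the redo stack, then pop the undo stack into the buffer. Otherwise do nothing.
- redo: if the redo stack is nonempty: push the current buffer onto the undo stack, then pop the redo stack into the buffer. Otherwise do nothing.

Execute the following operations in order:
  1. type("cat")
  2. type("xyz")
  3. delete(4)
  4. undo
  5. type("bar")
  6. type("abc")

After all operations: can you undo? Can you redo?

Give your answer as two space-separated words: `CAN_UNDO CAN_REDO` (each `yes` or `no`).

Answer: yes no

Derivation:
After op 1 (type): buf='cat' undo_depth=1 redo_depth=0
After op 2 (type): buf='catxyz' undo_depth=2 redo_depth=0
After op 3 (delete): buf='ca' undo_depth=3 redo_depth=0
After op 4 (undo): buf='catxyz' undo_depth=2 redo_depth=1
After op 5 (type): buf='catxyzbar' undo_depth=3 redo_depth=0
After op 6 (type): buf='catxyzbarabc' undo_depth=4 redo_depth=0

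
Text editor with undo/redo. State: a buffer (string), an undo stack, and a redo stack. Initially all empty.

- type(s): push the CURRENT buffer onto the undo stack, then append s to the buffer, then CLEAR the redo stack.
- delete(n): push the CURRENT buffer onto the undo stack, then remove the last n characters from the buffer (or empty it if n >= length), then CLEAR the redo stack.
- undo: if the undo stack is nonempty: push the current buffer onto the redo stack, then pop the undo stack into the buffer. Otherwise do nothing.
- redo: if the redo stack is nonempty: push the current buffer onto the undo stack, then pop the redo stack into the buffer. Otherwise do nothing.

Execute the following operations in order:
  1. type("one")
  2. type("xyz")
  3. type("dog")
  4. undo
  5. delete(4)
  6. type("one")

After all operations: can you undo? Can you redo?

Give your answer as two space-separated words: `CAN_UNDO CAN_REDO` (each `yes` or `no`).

Answer: yes no

Derivation:
After op 1 (type): buf='one' undo_depth=1 redo_depth=0
After op 2 (type): buf='onexyz' undo_depth=2 redo_depth=0
After op 3 (type): buf='onexyzdog' undo_depth=3 redo_depth=0
After op 4 (undo): buf='onexyz' undo_depth=2 redo_depth=1
After op 5 (delete): buf='on' undo_depth=3 redo_depth=0
After op 6 (type): buf='onone' undo_depth=4 redo_depth=0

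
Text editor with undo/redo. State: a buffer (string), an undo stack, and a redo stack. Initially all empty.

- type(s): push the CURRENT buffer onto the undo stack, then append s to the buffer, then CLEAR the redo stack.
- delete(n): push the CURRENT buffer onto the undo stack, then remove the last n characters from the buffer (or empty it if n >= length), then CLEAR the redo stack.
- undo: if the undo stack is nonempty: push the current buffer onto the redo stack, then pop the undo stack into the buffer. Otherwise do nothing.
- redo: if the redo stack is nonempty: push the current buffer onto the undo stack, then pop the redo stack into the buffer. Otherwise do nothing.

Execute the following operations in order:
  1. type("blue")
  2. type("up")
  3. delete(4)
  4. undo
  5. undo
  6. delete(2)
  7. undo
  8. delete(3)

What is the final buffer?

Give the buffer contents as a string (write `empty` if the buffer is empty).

Answer: b

Derivation:
After op 1 (type): buf='blue' undo_depth=1 redo_depth=0
After op 2 (type): buf='blueup' undo_depth=2 redo_depth=0
After op 3 (delete): buf='bl' undo_depth=3 redo_depth=0
After op 4 (undo): buf='blueup' undo_depth=2 redo_depth=1
After op 5 (undo): buf='blue' undo_depth=1 redo_depth=2
After op 6 (delete): buf='bl' undo_depth=2 redo_depth=0
After op 7 (undo): buf='blue' undo_depth=1 redo_depth=1
After op 8 (delete): buf='b' undo_depth=2 redo_depth=0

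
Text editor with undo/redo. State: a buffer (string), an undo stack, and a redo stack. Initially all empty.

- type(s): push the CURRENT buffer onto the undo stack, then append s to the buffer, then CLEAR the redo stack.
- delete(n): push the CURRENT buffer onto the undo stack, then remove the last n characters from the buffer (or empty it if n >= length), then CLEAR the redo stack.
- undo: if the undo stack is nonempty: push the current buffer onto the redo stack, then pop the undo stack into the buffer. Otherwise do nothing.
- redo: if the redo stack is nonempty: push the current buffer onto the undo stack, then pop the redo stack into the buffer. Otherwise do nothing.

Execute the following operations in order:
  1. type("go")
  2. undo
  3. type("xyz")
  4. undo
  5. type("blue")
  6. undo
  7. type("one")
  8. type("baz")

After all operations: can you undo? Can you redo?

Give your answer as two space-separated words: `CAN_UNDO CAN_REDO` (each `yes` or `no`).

Answer: yes no

Derivation:
After op 1 (type): buf='go' undo_depth=1 redo_depth=0
After op 2 (undo): buf='(empty)' undo_depth=0 redo_depth=1
After op 3 (type): buf='xyz' undo_depth=1 redo_depth=0
After op 4 (undo): buf='(empty)' undo_depth=0 redo_depth=1
After op 5 (type): buf='blue' undo_depth=1 redo_depth=0
After op 6 (undo): buf='(empty)' undo_depth=0 redo_depth=1
After op 7 (type): buf='one' undo_depth=1 redo_depth=0
After op 8 (type): buf='onebaz' undo_depth=2 redo_depth=0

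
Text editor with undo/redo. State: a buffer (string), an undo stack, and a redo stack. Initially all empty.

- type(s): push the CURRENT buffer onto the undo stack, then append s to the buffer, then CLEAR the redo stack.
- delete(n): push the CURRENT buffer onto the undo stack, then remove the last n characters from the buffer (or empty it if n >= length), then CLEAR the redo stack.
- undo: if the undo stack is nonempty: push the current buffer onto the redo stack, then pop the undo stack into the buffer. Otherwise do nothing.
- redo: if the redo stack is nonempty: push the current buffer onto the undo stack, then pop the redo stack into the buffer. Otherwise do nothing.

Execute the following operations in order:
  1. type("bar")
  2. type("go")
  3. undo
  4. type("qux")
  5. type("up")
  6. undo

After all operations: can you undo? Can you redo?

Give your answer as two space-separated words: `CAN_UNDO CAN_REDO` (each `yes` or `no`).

After op 1 (type): buf='bar' undo_depth=1 redo_depth=0
After op 2 (type): buf='bargo' undo_depth=2 redo_depth=0
After op 3 (undo): buf='bar' undo_depth=1 redo_depth=1
After op 4 (type): buf='barqux' undo_depth=2 redo_depth=0
After op 5 (type): buf='barquxup' undo_depth=3 redo_depth=0
After op 6 (undo): buf='barqux' undo_depth=2 redo_depth=1

Answer: yes yes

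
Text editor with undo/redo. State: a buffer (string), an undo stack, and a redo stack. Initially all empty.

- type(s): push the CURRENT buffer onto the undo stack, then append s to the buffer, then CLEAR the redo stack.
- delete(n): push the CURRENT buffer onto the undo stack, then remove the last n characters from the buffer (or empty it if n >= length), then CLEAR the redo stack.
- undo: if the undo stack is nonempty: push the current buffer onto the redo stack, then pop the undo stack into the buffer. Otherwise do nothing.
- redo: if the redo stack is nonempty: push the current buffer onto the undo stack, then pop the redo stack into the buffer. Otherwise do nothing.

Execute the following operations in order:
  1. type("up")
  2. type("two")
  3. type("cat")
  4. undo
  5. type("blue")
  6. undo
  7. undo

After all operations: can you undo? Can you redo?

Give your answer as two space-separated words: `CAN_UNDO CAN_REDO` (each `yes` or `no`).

After op 1 (type): buf='up' undo_depth=1 redo_depth=0
After op 2 (type): buf='uptwo' undo_depth=2 redo_depth=0
After op 3 (type): buf='uptwocat' undo_depth=3 redo_depth=0
After op 4 (undo): buf='uptwo' undo_depth=2 redo_depth=1
After op 5 (type): buf='uptwoblue' undo_depth=3 redo_depth=0
After op 6 (undo): buf='uptwo' undo_depth=2 redo_depth=1
After op 7 (undo): buf='up' undo_depth=1 redo_depth=2

Answer: yes yes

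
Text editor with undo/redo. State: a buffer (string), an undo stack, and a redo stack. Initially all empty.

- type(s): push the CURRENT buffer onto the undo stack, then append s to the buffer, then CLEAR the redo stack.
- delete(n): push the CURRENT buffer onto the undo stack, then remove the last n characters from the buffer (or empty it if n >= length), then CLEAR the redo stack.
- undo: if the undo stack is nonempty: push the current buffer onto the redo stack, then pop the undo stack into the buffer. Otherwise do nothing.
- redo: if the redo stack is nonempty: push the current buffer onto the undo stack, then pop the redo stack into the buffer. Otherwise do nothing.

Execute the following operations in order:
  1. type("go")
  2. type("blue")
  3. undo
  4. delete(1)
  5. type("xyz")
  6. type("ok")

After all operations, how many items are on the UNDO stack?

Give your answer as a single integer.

Answer: 4

Derivation:
After op 1 (type): buf='go' undo_depth=1 redo_depth=0
After op 2 (type): buf='goblue' undo_depth=2 redo_depth=0
After op 3 (undo): buf='go' undo_depth=1 redo_depth=1
After op 4 (delete): buf='g' undo_depth=2 redo_depth=0
After op 5 (type): buf='gxyz' undo_depth=3 redo_depth=0
After op 6 (type): buf='gxyzok' undo_depth=4 redo_depth=0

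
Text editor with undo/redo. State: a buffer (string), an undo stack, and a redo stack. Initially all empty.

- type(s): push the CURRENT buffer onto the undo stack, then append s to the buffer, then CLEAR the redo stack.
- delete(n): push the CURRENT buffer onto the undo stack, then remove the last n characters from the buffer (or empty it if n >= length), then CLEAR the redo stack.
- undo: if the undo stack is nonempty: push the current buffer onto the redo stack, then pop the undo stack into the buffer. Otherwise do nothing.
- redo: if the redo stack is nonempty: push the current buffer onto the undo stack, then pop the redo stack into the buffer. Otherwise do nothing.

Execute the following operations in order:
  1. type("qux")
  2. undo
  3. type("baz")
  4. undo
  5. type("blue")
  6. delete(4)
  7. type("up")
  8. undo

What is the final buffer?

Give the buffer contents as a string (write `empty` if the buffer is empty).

Answer: empty

Derivation:
After op 1 (type): buf='qux' undo_depth=1 redo_depth=0
After op 2 (undo): buf='(empty)' undo_depth=0 redo_depth=1
After op 3 (type): buf='baz' undo_depth=1 redo_depth=0
After op 4 (undo): buf='(empty)' undo_depth=0 redo_depth=1
After op 5 (type): buf='blue' undo_depth=1 redo_depth=0
After op 6 (delete): buf='(empty)' undo_depth=2 redo_depth=0
After op 7 (type): buf='up' undo_depth=3 redo_depth=0
After op 8 (undo): buf='(empty)' undo_depth=2 redo_depth=1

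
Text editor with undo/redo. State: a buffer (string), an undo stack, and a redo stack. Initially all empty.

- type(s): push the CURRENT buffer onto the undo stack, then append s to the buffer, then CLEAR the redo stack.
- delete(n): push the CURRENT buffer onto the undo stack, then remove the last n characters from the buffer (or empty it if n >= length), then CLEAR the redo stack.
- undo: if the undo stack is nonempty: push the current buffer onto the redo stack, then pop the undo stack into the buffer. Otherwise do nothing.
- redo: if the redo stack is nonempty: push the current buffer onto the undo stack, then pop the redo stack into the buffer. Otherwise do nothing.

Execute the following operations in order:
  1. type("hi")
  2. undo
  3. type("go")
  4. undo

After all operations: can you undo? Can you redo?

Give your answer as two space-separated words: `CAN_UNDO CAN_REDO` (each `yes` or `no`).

After op 1 (type): buf='hi' undo_depth=1 redo_depth=0
After op 2 (undo): buf='(empty)' undo_depth=0 redo_depth=1
After op 3 (type): buf='go' undo_depth=1 redo_depth=0
After op 4 (undo): buf='(empty)' undo_depth=0 redo_depth=1

Answer: no yes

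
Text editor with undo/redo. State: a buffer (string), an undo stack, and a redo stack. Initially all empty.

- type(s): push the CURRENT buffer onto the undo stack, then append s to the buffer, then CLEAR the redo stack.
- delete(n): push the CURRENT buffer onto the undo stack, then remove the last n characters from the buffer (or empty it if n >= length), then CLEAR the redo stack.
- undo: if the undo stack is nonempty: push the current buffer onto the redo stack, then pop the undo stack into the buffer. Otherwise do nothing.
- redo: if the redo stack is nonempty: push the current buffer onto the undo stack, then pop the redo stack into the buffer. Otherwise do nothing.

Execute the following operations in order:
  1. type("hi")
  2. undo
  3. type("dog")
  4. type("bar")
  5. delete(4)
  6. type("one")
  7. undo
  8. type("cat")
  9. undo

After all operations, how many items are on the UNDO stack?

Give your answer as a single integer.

Answer: 3

Derivation:
After op 1 (type): buf='hi' undo_depth=1 redo_depth=0
After op 2 (undo): buf='(empty)' undo_depth=0 redo_depth=1
After op 3 (type): buf='dog' undo_depth=1 redo_depth=0
After op 4 (type): buf='dogbar' undo_depth=2 redo_depth=0
After op 5 (delete): buf='do' undo_depth=3 redo_depth=0
After op 6 (type): buf='doone' undo_depth=4 redo_depth=0
After op 7 (undo): buf='do' undo_depth=3 redo_depth=1
After op 8 (type): buf='docat' undo_depth=4 redo_depth=0
After op 9 (undo): buf='do' undo_depth=3 redo_depth=1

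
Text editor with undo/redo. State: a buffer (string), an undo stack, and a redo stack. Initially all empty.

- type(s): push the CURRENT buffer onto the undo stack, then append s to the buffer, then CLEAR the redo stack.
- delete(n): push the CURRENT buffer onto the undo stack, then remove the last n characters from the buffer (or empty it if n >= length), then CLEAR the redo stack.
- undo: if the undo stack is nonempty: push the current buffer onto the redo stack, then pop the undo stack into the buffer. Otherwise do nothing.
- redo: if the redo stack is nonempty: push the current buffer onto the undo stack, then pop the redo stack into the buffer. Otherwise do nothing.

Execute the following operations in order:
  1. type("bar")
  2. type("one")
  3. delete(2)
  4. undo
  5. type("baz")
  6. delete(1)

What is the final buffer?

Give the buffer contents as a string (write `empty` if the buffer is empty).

After op 1 (type): buf='bar' undo_depth=1 redo_depth=0
After op 2 (type): buf='barone' undo_depth=2 redo_depth=0
After op 3 (delete): buf='baro' undo_depth=3 redo_depth=0
After op 4 (undo): buf='barone' undo_depth=2 redo_depth=1
After op 5 (type): buf='baronebaz' undo_depth=3 redo_depth=0
After op 6 (delete): buf='baroneba' undo_depth=4 redo_depth=0

Answer: baroneba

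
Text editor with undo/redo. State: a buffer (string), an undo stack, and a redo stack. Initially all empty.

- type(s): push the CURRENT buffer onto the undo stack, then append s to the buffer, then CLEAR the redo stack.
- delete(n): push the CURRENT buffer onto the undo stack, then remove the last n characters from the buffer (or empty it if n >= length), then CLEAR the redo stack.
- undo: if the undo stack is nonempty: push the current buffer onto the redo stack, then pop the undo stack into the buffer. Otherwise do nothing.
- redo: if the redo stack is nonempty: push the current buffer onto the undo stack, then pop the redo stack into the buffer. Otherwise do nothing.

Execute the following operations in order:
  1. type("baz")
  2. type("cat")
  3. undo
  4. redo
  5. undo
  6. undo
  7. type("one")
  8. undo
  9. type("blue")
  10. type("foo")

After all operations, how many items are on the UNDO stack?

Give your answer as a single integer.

After op 1 (type): buf='baz' undo_depth=1 redo_depth=0
After op 2 (type): buf='bazcat' undo_depth=2 redo_depth=0
After op 3 (undo): buf='baz' undo_depth=1 redo_depth=1
After op 4 (redo): buf='bazcat' undo_depth=2 redo_depth=0
After op 5 (undo): buf='baz' undo_depth=1 redo_depth=1
After op 6 (undo): buf='(empty)' undo_depth=0 redo_depth=2
After op 7 (type): buf='one' undo_depth=1 redo_depth=0
After op 8 (undo): buf='(empty)' undo_depth=0 redo_depth=1
After op 9 (type): buf='blue' undo_depth=1 redo_depth=0
After op 10 (type): buf='bluefoo' undo_depth=2 redo_depth=0

Answer: 2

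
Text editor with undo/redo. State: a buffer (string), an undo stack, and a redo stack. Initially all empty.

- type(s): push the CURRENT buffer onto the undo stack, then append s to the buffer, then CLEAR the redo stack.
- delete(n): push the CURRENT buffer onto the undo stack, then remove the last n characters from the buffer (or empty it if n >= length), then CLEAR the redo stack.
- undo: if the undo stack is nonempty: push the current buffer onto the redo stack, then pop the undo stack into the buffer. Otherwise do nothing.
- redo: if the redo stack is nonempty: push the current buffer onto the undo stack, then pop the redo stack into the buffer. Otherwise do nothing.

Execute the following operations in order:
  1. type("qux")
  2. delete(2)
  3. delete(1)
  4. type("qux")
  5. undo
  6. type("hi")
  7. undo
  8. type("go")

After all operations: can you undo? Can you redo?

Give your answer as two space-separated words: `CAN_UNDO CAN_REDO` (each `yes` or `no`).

Answer: yes no

Derivation:
After op 1 (type): buf='qux' undo_depth=1 redo_depth=0
After op 2 (delete): buf='q' undo_depth=2 redo_depth=0
After op 3 (delete): buf='(empty)' undo_depth=3 redo_depth=0
After op 4 (type): buf='qux' undo_depth=4 redo_depth=0
After op 5 (undo): buf='(empty)' undo_depth=3 redo_depth=1
After op 6 (type): buf='hi' undo_depth=4 redo_depth=0
After op 7 (undo): buf='(empty)' undo_depth=3 redo_depth=1
After op 8 (type): buf='go' undo_depth=4 redo_depth=0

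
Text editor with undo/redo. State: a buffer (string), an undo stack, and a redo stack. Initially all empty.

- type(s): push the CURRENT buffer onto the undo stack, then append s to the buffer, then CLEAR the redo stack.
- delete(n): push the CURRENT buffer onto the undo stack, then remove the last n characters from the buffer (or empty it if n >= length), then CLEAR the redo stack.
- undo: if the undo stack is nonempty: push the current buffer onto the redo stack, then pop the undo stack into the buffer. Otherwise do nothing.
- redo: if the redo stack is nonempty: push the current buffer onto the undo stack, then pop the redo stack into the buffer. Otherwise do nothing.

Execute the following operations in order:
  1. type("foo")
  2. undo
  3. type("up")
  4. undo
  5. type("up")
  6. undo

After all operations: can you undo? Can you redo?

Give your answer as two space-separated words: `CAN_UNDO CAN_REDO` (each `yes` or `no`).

After op 1 (type): buf='foo' undo_depth=1 redo_depth=0
After op 2 (undo): buf='(empty)' undo_depth=0 redo_depth=1
After op 3 (type): buf='up' undo_depth=1 redo_depth=0
After op 4 (undo): buf='(empty)' undo_depth=0 redo_depth=1
After op 5 (type): buf='up' undo_depth=1 redo_depth=0
After op 6 (undo): buf='(empty)' undo_depth=0 redo_depth=1

Answer: no yes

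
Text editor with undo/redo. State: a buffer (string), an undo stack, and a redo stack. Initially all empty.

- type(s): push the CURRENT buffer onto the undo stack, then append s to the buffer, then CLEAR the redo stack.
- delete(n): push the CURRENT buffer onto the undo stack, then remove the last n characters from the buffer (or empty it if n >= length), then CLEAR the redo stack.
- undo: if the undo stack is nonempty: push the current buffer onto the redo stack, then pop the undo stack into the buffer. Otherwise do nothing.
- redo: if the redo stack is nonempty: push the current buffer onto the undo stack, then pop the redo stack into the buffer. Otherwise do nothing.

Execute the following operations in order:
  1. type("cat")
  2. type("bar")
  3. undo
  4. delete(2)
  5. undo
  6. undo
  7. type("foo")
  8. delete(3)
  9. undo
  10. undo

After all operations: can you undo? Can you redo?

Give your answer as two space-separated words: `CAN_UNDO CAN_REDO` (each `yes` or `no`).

After op 1 (type): buf='cat' undo_depth=1 redo_depth=0
After op 2 (type): buf='catbar' undo_depth=2 redo_depth=0
After op 3 (undo): buf='cat' undo_depth=1 redo_depth=1
After op 4 (delete): buf='c' undo_depth=2 redo_depth=0
After op 5 (undo): buf='cat' undo_depth=1 redo_depth=1
After op 6 (undo): buf='(empty)' undo_depth=0 redo_depth=2
After op 7 (type): buf='foo' undo_depth=1 redo_depth=0
After op 8 (delete): buf='(empty)' undo_depth=2 redo_depth=0
After op 9 (undo): buf='foo' undo_depth=1 redo_depth=1
After op 10 (undo): buf='(empty)' undo_depth=0 redo_depth=2

Answer: no yes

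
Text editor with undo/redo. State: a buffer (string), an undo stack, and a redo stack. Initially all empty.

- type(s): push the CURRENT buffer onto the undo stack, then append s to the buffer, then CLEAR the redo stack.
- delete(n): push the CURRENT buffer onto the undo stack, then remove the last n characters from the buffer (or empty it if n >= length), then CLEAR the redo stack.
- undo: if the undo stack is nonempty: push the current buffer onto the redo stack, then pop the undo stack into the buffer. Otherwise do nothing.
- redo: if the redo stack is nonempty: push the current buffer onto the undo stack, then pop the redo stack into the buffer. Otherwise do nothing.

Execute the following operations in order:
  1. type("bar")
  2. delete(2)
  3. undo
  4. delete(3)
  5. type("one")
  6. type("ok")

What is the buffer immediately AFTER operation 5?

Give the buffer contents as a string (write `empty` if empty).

After op 1 (type): buf='bar' undo_depth=1 redo_depth=0
After op 2 (delete): buf='b' undo_depth=2 redo_depth=0
After op 3 (undo): buf='bar' undo_depth=1 redo_depth=1
After op 4 (delete): buf='(empty)' undo_depth=2 redo_depth=0
After op 5 (type): buf='one' undo_depth=3 redo_depth=0

Answer: one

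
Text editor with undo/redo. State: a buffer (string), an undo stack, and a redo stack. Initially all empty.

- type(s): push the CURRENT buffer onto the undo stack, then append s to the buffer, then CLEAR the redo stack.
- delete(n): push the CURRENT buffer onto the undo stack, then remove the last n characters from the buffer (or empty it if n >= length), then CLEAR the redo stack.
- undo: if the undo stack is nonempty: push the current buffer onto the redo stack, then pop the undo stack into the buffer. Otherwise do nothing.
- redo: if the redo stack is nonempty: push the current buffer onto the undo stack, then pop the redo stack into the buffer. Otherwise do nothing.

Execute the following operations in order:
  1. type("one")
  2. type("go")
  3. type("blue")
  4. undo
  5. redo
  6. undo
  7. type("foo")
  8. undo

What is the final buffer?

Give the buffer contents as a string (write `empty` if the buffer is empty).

Answer: onego

Derivation:
After op 1 (type): buf='one' undo_depth=1 redo_depth=0
After op 2 (type): buf='onego' undo_depth=2 redo_depth=0
After op 3 (type): buf='onegoblue' undo_depth=3 redo_depth=0
After op 4 (undo): buf='onego' undo_depth=2 redo_depth=1
After op 5 (redo): buf='onegoblue' undo_depth=3 redo_depth=0
After op 6 (undo): buf='onego' undo_depth=2 redo_depth=1
After op 7 (type): buf='onegofoo' undo_depth=3 redo_depth=0
After op 8 (undo): buf='onego' undo_depth=2 redo_depth=1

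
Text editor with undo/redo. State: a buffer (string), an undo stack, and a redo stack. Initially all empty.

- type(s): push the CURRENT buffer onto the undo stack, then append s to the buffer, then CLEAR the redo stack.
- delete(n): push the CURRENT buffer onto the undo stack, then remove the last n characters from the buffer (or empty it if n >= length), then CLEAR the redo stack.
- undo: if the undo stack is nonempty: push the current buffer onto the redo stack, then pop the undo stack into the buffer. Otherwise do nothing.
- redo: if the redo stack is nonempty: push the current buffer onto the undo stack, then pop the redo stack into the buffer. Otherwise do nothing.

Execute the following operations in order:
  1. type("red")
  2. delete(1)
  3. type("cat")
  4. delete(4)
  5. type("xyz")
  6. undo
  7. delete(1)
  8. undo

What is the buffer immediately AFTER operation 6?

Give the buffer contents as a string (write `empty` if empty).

After op 1 (type): buf='red' undo_depth=1 redo_depth=0
After op 2 (delete): buf='re' undo_depth=2 redo_depth=0
After op 3 (type): buf='recat' undo_depth=3 redo_depth=0
After op 4 (delete): buf='r' undo_depth=4 redo_depth=0
After op 5 (type): buf='rxyz' undo_depth=5 redo_depth=0
After op 6 (undo): buf='r' undo_depth=4 redo_depth=1

Answer: r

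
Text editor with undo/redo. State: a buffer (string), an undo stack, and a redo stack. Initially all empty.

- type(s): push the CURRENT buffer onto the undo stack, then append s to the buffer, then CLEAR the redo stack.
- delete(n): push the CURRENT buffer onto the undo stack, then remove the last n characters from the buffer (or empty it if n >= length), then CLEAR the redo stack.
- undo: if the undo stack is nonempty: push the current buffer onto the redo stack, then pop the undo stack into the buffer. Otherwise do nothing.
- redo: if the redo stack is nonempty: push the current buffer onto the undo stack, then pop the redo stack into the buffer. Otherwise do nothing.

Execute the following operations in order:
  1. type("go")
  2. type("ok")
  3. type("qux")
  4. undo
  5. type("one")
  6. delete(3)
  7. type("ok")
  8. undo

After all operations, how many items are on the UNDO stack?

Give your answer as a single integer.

Answer: 4

Derivation:
After op 1 (type): buf='go' undo_depth=1 redo_depth=0
After op 2 (type): buf='gook' undo_depth=2 redo_depth=0
After op 3 (type): buf='gookqux' undo_depth=3 redo_depth=0
After op 4 (undo): buf='gook' undo_depth=2 redo_depth=1
After op 5 (type): buf='gookone' undo_depth=3 redo_depth=0
After op 6 (delete): buf='gook' undo_depth=4 redo_depth=0
After op 7 (type): buf='gookok' undo_depth=5 redo_depth=0
After op 8 (undo): buf='gook' undo_depth=4 redo_depth=1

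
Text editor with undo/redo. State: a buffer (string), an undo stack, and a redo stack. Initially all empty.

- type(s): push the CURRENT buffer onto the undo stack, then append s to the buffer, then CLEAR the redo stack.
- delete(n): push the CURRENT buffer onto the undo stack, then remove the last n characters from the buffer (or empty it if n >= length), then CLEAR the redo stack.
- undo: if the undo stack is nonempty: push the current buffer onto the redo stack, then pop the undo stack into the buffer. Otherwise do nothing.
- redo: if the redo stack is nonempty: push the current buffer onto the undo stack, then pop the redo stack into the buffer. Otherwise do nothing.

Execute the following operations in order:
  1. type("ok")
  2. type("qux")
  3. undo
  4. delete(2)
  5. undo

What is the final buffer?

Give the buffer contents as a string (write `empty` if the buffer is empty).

After op 1 (type): buf='ok' undo_depth=1 redo_depth=0
After op 2 (type): buf='okqux' undo_depth=2 redo_depth=0
After op 3 (undo): buf='ok' undo_depth=1 redo_depth=1
After op 4 (delete): buf='(empty)' undo_depth=2 redo_depth=0
After op 5 (undo): buf='ok' undo_depth=1 redo_depth=1

Answer: ok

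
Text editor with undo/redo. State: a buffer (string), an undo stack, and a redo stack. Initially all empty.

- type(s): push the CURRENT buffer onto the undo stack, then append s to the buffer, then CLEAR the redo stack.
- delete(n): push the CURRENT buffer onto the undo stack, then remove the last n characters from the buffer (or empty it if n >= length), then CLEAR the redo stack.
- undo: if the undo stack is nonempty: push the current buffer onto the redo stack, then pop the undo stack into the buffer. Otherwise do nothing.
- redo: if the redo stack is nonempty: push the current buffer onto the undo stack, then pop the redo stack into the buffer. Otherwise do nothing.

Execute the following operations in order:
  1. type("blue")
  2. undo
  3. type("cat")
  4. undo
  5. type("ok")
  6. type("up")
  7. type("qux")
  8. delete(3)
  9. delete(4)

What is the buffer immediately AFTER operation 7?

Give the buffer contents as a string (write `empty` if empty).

Answer: okupqux

Derivation:
After op 1 (type): buf='blue' undo_depth=1 redo_depth=0
After op 2 (undo): buf='(empty)' undo_depth=0 redo_depth=1
After op 3 (type): buf='cat' undo_depth=1 redo_depth=0
After op 4 (undo): buf='(empty)' undo_depth=0 redo_depth=1
After op 5 (type): buf='ok' undo_depth=1 redo_depth=0
After op 6 (type): buf='okup' undo_depth=2 redo_depth=0
After op 7 (type): buf='okupqux' undo_depth=3 redo_depth=0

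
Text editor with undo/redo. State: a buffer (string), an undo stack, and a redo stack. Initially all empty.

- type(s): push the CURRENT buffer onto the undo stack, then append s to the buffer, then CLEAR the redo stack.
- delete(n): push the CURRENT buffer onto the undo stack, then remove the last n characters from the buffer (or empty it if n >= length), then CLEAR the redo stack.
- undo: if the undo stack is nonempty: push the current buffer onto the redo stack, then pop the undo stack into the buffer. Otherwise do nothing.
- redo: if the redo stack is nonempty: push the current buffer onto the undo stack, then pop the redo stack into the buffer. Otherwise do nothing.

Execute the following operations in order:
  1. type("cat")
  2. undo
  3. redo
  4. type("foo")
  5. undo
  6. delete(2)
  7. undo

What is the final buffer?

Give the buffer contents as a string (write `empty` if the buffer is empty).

Answer: cat

Derivation:
After op 1 (type): buf='cat' undo_depth=1 redo_depth=0
After op 2 (undo): buf='(empty)' undo_depth=0 redo_depth=1
After op 3 (redo): buf='cat' undo_depth=1 redo_depth=0
After op 4 (type): buf='catfoo' undo_depth=2 redo_depth=0
After op 5 (undo): buf='cat' undo_depth=1 redo_depth=1
After op 6 (delete): buf='c' undo_depth=2 redo_depth=0
After op 7 (undo): buf='cat' undo_depth=1 redo_depth=1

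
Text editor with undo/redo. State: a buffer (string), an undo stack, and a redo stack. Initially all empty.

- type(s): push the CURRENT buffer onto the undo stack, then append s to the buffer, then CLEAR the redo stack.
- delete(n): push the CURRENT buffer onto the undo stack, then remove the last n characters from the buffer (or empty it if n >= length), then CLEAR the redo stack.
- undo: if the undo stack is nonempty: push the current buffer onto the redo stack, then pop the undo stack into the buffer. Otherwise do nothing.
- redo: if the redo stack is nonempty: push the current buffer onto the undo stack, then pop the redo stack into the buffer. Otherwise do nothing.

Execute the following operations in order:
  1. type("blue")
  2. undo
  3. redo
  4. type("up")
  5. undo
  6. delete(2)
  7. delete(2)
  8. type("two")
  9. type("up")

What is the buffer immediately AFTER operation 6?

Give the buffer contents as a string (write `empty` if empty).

After op 1 (type): buf='blue' undo_depth=1 redo_depth=0
After op 2 (undo): buf='(empty)' undo_depth=0 redo_depth=1
After op 3 (redo): buf='blue' undo_depth=1 redo_depth=0
After op 4 (type): buf='blueup' undo_depth=2 redo_depth=0
After op 5 (undo): buf='blue' undo_depth=1 redo_depth=1
After op 6 (delete): buf='bl' undo_depth=2 redo_depth=0

Answer: bl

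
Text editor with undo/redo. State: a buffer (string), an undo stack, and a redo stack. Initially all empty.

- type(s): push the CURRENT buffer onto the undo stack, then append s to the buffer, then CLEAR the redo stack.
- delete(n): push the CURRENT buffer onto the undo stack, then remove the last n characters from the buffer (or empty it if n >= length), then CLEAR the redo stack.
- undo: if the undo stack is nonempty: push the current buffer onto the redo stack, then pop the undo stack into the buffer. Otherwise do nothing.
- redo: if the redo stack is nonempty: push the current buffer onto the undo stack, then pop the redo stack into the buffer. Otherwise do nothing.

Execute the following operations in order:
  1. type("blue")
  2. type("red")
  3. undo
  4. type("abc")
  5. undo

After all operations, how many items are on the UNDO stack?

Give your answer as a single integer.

Answer: 1

Derivation:
After op 1 (type): buf='blue' undo_depth=1 redo_depth=0
After op 2 (type): buf='bluered' undo_depth=2 redo_depth=0
After op 3 (undo): buf='blue' undo_depth=1 redo_depth=1
After op 4 (type): buf='blueabc' undo_depth=2 redo_depth=0
After op 5 (undo): buf='blue' undo_depth=1 redo_depth=1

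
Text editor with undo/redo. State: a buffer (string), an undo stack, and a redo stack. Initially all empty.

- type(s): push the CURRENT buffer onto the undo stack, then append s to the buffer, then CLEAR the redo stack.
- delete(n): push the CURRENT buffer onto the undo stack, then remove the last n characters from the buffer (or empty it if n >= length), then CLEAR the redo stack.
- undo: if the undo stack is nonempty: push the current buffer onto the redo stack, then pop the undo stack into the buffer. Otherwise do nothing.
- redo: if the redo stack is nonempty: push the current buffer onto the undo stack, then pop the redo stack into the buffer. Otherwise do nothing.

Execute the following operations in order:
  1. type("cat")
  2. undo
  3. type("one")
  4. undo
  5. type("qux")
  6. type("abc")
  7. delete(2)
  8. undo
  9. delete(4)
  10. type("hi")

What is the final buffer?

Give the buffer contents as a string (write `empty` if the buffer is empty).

After op 1 (type): buf='cat' undo_depth=1 redo_depth=0
After op 2 (undo): buf='(empty)' undo_depth=0 redo_depth=1
After op 3 (type): buf='one' undo_depth=1 redo_depth=0
After op 4 (undo): buf='(empty)' undo_depth=0 redo_depth=1
After op 5 (type): buf='qux' undo_depth=1 redo_depth=0
After op 6 (type): buf='quxabc' undo_depth=2 redo_depth=0
After op 7 (delete): buf='quxa' undo_depth=3 redo_depth=0
After op 8 (undo): buf='quxabc' undo_depth=2 redo_depth=1
After op 9 (delete): buf='qu' undo_depth=3 redo_depth=0
After op 10 (type): buf='quhi' undo_depth=4 redo_depth=0

Answer: quhi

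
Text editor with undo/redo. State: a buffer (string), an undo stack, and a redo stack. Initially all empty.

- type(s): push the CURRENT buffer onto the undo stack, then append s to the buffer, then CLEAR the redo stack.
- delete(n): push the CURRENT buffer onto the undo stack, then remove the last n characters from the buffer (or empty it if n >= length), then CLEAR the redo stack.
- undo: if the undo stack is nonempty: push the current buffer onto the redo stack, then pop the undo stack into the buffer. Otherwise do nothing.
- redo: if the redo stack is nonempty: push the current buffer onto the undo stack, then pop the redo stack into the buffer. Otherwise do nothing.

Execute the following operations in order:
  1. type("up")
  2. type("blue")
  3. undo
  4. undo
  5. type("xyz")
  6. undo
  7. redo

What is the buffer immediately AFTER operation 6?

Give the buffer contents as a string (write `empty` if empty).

After op 1 (type): buf='up' undo_depth=1 redo_depth=0
After op 2 (type): buf='upblue' undo_depth=2 redo_depth=0
After op 3 (undo): buf='up' undo_depth=1 redo_depth=1
After op 4 (undo): buf='(empty)' undo_depth=0 redo_depth=2
After op 5 (type): buf='xyz' undo_depth=1 redo_depth=0
After op 6 (undo): buf='(empty)' undo_depth=0 redo_depth=1

Answer: empty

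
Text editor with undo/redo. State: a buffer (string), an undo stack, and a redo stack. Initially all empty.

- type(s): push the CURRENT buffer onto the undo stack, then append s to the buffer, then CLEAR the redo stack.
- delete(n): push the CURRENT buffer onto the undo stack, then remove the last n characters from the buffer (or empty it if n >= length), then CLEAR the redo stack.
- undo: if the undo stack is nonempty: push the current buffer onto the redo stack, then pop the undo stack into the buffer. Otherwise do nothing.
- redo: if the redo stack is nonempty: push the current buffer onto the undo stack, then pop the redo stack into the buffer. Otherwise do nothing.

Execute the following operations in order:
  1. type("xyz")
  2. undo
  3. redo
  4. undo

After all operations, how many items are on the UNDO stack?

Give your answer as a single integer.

Answer: 0

Derivation:
After op 1 (type): buf='xyz' undo_depth=1 redo_depth=0
After op 2 (undo): buf='(empty)' undo_depth=0 redo_depth=1
After op 3 (redo): buf='xyz' undo_depth=1 redo_depth=0
After op 4 (undo): buf='(empty)' undo_depth=0 redo_depth=1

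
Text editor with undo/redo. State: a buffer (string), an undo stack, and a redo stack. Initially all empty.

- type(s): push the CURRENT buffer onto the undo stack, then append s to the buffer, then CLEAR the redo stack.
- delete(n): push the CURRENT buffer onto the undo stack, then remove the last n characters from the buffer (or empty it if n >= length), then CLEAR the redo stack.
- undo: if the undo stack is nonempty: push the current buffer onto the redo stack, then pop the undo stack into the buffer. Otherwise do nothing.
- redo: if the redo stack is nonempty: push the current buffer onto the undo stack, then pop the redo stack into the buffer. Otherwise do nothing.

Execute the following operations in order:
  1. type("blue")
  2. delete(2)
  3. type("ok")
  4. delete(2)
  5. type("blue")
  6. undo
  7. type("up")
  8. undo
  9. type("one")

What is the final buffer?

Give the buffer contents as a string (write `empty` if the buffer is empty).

After op 1 (type): buf='blue' undo_depth=1 redo_depth=0
After op 2 (delete): buf='bl' undo_depth=2 redo_depth=0
After op 3 (type): buf='blok' undo_depth=3 redo_depth=0
After op 4 (delete): buf='bl' undo_depth=4 redo_depth=0
After op 5 (type): buf='blblue' undo_depth=5 redo_depth=0
After op 6 (undo): buf='bl' undo_depth=4 redo_depth=1
After op 7 (type): buf='blup' undo_depth=5 redo_depth=0
After op 8 (undo): buf='bl' undo_depth=4 redo_depth=1
After op 9 (type): buf='blone' undo_depth=5 redo_depth=0

Answer: blone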